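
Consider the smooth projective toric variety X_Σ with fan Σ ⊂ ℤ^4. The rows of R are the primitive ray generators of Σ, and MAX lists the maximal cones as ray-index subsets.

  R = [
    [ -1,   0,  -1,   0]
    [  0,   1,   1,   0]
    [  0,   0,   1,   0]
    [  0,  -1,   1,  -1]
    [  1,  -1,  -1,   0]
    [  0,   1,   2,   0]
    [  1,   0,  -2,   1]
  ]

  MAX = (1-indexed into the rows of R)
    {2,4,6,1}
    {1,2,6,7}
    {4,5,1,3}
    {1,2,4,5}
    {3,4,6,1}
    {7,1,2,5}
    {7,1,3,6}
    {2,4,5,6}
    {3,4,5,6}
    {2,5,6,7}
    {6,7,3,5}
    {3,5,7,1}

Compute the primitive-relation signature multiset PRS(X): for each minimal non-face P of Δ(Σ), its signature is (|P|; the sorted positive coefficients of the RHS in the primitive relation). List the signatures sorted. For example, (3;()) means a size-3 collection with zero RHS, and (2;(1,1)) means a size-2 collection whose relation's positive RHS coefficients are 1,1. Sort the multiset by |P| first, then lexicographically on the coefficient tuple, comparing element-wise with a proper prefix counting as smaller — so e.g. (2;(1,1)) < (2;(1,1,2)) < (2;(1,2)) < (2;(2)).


3 collections generate NE(X_Σ); each relation:

  P = {2,3}:  v_{2} + v_{3} = v_{6}  ⟹  sig = (2;(1))
  P = {4,7}:  v_{4} + v_{7} = v_{5}  ⟹  sig = (2;(1))
  P = {1,5,6}:  v_{1} + v_{5} + v_{6} = 0  ⟹  sig = (3;())

Signatures (|P|; sorted positive RHS coefficients), sorted:
    (2;(1))
    (2;(1))
    (3;())


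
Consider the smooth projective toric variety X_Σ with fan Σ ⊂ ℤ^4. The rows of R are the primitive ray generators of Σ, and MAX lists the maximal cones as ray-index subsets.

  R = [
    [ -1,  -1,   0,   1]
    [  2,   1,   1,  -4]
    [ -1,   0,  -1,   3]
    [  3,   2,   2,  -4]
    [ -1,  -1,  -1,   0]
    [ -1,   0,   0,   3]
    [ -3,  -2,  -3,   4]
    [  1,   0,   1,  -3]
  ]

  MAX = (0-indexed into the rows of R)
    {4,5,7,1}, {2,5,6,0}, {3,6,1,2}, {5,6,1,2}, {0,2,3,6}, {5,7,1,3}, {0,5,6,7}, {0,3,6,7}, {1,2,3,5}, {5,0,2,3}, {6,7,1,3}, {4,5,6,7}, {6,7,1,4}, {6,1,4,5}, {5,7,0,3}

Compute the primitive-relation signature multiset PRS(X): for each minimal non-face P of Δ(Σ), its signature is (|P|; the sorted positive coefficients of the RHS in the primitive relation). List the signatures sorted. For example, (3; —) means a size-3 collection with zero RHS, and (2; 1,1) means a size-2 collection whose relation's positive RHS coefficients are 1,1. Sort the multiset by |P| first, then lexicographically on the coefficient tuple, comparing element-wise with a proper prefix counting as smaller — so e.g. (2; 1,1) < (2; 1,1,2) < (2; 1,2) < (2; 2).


Σ has 7 primitive collections:

  P={2,7}:  v_{2} + v_{7} = 0  →  sig = (2; —)
  P={0,1}:  v_{0} + v_{1} = v_{7}  →  sig = (2; 1)
  P={3,4}:  v_{3} + v_{4} = v_{1}  →  sig = (2; 1)
  P={2,4}:  v_{2} + v_{4} = v_{1} + v_{5} + v_{6}  →  sig = (2; 1,1,1)
  P={0,4}:  v_{0} + v_{4} = v_{5} + v_{6} + 2·v_{7}  →  sig = (2; 1,1,2)
  P={3,5,6}:  v_{3} + v_{5} + v_{6} = v_{2}  →  sig = (3; 1)
  P={1,5,6,7}:  v_{1} + v_{5} + v_{6} + v_{7} = v_{4}  →  sig = (4; 1)

Sorted signature multiset PRS(X):
{ (2; —),  (2; 1) ×2,  (2; 1,1,1),  (2; 1,1,2),  (3; 1),  (4; 1) }


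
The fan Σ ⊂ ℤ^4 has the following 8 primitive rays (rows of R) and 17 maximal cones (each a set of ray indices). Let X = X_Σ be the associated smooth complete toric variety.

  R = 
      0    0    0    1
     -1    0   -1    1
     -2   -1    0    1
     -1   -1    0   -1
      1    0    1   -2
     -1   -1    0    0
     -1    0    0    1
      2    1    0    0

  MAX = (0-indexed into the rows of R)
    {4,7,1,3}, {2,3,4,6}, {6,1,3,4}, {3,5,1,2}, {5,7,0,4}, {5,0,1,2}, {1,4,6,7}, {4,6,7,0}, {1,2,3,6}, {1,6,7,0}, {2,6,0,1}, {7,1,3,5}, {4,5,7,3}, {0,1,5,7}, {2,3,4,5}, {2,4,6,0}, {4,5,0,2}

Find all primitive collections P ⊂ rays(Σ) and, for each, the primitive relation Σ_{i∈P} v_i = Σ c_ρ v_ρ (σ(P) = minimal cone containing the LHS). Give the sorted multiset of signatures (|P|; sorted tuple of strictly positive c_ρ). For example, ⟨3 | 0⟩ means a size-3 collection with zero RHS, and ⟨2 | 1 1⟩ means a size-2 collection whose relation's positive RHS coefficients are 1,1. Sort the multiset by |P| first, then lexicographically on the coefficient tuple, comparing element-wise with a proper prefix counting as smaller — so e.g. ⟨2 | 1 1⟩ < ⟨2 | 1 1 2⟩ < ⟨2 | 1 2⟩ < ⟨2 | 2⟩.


Σ has 7 primitive collections:

  {0,3}:  v_{0} + v_{3} = v_{5}  →  sig = ⟨2 | 1⟩
  {2,7}:  v_{2} + v_{7} = v_{0}  →  sig = ⟨2 | 1⟩
  {5,6}:  v_{5} + v_{6} = v_{2}  →  sig = ⟨2 | 1⟩
  {0,1,4}:  v_{0} + v_{1} + v_{4} = 0  →  sig = ⟨3 | 0⟩
  {3,6,7}:  v_{3} + v_{6} + v_{7} = 0  →  sig = ⟨3 | 0⟩
  {1,4,5}:  v_{1} + v_{4} + v_{5} = v_{3}  →  sig = ⟨3 | 1⟩
  {1,2,4}:  v_{1} + v_{2} + v_{4} = v_{3} + v_{6}  →  sig = ⟨3 | 1 1⟩

Sorted signature multiset PRS(X):
    |P|=2: 3 collections, coeffs (1), (1), (1)
    |P|=3: 4 collections, coeffs (), (), (1), (1,1)


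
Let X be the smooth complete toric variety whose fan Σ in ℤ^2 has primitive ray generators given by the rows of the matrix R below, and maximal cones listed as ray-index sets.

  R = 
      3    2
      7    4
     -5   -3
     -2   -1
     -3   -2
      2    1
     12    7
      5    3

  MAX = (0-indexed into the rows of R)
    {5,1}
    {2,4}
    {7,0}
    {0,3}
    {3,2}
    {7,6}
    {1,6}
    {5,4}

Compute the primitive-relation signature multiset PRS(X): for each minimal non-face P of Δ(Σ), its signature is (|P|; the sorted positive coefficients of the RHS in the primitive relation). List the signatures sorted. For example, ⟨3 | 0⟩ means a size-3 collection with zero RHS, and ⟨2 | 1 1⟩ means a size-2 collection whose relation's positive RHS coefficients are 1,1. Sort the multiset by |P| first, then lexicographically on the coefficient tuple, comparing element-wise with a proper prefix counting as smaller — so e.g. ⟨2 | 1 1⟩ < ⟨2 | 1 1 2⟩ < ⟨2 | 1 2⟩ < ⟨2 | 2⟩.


Primitive collections (20):

  • {0,4}:  v_{0} + v_{4} = 0  so sig = ⟨2 | 0⟩
  • {2,7}:  v_{2} + v_{7} = 0  so sig = ⟨2 | 0⟩
  • {3,5}:  v_{3} + v_{5} = 0  so sig = ⟨2 | 0⟩
  • {0,2}:  v_{0} + v_{2} = v_{3}  so sig = ⟨2 | 1⟩
  • {0,5}:  v_{0} + v_{5} = v_{7}  so sig = ⟨2 | 1⟩
  • {1,2}:  v_{1} + v_{2} = v_{5}  so sig = ⟨2 | 1⟩
  • {1,3}:  v_{1} + v_{3} = v_{7}  so sig = ⟨2 | 1⟩
  • {1,7}:  v_{1} + v_{7} = v_{6}  so sig = ⟨2 | 1⟩
  • {2,5}:  v_{2} + v_{5} = v_{4}  so sig = ⟨2 | 1⟩
  • {2,6}:  v_{2} + v_{6} = v_{1}  so sig = ⟨2 | 1⟩
  • {3,4}:  v_{3} + v_{4} = v_{2}  so sig = ⟨2 | 1⟩
  • {3,7}:  v_{3} + v_{7} = v_{0}  so sig = ⟨2 | 1⟩
  • {4,7}:  v_{4} + v_{7} = v_{5}  so sig = ⟨2 | 1⟩
  • {5,7}:  v_{5} + v_{7} = v_{1}  so sig = ⟨2 | 1⟩
  • {4,6}:  v_{4} + v_{6} = v_{1} + v_{5}  so sig = ⟨2 | 1 1⟩
  • {0,1}:  v_{0} + v_{1} = 2·v_{7}  so sig = ⟨2 | 2⟩
  • {1,4}:  v_{1} + v_{4} = 2·v_{5}  so sig = ⟨2 | 2⟩
  • {3,6}:  v_{3} + v_{6} = 2·v_{7}  so sig = ⟨2 | 2⟩
  • {5,6}:  v_{5} + v_{6} = 2·v_{1}  so sig = ⟨2 | 2⟩
  • {0,6}:  v_{0} + v_{6} = 3·v_{7}  so sig = ⟨2 | 3⟩

Signatures (|P|; sorted positive RHS coefficients), sorted:
[⟨2 | 0⟩, ⟨2 | 0⟩, ⟨2 | 0⟩, ⟨2 | 1⟩, ⟨2 | 1⟩, ⟨2 | 1⟩, ⟨2 | 1⟩, ⟨2 | 1⟩, ⟨2 | 1⟩, ⟨2 | 1⟩, ⟨2 | 1⟩, ⟨2 | 1⟩, ⟨2 | 1⟩, ⟨2 | 1⟩, ⟨2 | 1 1⟩, ⟨2 | 2⟩, ⟨2 | 2⟩, ⟨2 | 2⟩, ⟨2 | 2⟩, ⟨2 | 3⟩]


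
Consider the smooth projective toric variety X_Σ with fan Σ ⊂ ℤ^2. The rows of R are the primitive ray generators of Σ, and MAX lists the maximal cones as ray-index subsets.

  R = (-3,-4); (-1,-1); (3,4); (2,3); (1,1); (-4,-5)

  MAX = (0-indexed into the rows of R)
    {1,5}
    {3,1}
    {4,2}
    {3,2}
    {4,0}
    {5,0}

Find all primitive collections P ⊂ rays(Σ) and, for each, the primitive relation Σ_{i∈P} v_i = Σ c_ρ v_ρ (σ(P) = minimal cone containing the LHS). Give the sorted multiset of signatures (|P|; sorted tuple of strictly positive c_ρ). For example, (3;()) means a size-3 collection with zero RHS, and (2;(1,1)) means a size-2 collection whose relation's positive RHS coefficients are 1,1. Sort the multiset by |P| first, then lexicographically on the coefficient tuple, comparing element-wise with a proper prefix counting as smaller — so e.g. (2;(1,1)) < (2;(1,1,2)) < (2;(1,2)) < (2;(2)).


9 minimal non-faces of Δ(Σ) (on 6 rays):

  • {0,2}:  v_{0} + v_{2} = 0 ; sig = (2;())
  • {1,4}:  v_{1} + v_{4} = 0 ; sig = (2;())
  • {0,1}:  v_{0} + v_{1} = v_{5} ; sig = (2;(1))
  • {0,3}:  v_{0} + v_{3} = v_{1} ; sig = (2;(1))
  • {1,2}:  v_{1} + v_{2} = v_{3} ; sig = (2;(1))
  • {2,5}:  v_{2} + v_{5} = v_{1} ; sig = (2;(1))
  • {3,4}:  v_{3} + v_{4} = v_{2} ; sig = (2;(1))
  • {4,5}:  v_{4} + v_{5} = v_{0} ; sig = (2;(1))
  • {3,5}:  v_{3} + v_{5} = 2·v_{1} ; sig = (2;(2))

Signatures (|P|; sorted positive RHS coefficients), sorted:
{ (2;()) ×2,  (2;(1)) ×6,  (2;(2)) }


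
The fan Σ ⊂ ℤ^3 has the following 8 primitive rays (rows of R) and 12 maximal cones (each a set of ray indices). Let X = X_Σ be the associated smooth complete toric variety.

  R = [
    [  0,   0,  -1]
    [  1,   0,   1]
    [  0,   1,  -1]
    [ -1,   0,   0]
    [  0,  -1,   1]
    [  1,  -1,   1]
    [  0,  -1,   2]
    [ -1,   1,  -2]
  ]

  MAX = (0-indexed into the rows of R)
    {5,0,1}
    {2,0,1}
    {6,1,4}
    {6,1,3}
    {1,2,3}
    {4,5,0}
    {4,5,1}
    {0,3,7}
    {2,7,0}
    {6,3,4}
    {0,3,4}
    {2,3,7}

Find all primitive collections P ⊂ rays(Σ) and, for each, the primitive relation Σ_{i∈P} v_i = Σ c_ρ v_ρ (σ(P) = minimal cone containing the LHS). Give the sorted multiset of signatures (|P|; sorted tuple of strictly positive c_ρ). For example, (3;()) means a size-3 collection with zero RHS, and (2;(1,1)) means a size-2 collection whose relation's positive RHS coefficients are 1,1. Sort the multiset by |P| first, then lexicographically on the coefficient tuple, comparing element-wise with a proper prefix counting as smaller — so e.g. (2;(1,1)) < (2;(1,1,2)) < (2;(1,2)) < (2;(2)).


14 minimal non-faces of Δ(Σ) (on 8 rays):

  • {2,4}:  v_{2} + v_{4} = 0  →  sig = (2;())
  • {0,6}:  v_{0} + v_{6} = v_{4}  →  sig = (2;(1))
  • {1,7}:  v_{1} + v_{7} = v_{2}  →  sig = (2;(1))
  • {3,5}:  v_{3} + v_{5} = v_{4}  →  sig = (2;(1))
  • {5,7}:  v_{5} + v_{7} = v_{0}  →  sig = (2;(1))
  • {6,7}:  v_{6} + v_{7} = v_{3}  →  sig = (2;(1))
  • {2,5}:  v_{2} + v_{5} = v_{0} + v_{1}  →  sig = (2;(1,1))
  • {2,6}:  v_{2} + v_{6} = v_{1} + v_{3}  →  sig = (2;(1,1))
  • {4,7}:  v_{4} + v_{7} = v_{0} + v_{3}  →  sig = (2;(1,1))
  • {5,6}:  v_{5} + v_{6} = v_{1} + 2·v_{4}  →  sig = (2;(1,2))
  • {0,1,3}:  v_{0} + v_{1} + v_{3} = 0  →  sig = (3;())
  • {0,1,4}:  v_{0} + v_{1} + v_{4} = v_{5}  →  sig = (3;(1))
  • {0,2,3}:  v_{0} + v_{2} + v_{3} = v_{7}  →  sig = (3;(1))
  • {1,3,4}:  v_{1} + v_{3} + v_{4} = v_{6}  →  sig = (3;(1))

Sorted signature multiset PRS(X):
{ (2;()),  (2;(1)) ×5,  (2;(1,1)) ×3,  (2;(1,2)),  (3;()),  (3;(1)) ×3 }


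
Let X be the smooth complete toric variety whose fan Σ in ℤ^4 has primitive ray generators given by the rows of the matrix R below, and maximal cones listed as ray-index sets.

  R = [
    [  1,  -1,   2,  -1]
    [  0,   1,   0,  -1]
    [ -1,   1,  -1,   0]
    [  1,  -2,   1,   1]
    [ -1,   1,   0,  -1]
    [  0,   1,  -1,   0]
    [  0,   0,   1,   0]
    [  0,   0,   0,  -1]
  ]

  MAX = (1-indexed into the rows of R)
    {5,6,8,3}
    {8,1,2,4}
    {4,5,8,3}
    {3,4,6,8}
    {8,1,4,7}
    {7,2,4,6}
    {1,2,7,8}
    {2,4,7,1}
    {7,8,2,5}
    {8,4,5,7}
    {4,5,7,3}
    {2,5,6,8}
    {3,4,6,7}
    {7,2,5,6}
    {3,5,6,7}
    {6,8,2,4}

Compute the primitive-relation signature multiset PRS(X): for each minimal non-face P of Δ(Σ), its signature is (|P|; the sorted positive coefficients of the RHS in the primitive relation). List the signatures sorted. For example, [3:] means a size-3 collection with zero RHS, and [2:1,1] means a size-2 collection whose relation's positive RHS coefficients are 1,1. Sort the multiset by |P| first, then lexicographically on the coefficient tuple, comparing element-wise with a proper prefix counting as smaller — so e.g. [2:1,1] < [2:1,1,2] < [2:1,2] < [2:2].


9 collections generate NE(X_Σ); each relation:

  P={1,3}:  v_{1} + v_{3} = v_{7} + v_{8}  →  sig = [2:1,1]
  P={2,3}:  v_{2} + v_{3} = v_{5} + v_{6}  →  sig = [2:1,1]
  P={1,6}:  v_{1} + v_{6} = 2·v_{2} + v_{4}  →  sig = [2:1,2]
  P={1,5}:  v_{1} + v_{5} = 2·v_{7} + 2·v_{8}  →  sig = [2:2,2]
  P={4,5,6}:  v_{4} + v_{5} + v_{6} = 0  →  sig = [3:]
  P={3,7,8}:  v_{3} + v_{7} + v_{8} = v_{5}  →  sig = [3:1]
  P={6,7,8}:  v_{6} + v_{7} + v_{8} = v_{2}  →  sig = [3:1]
  P={2,4,5}:  v_{2} + v_{4} + v_{5} = v_{7} + v_{8}  →  sig = [3:1,1]
  P={2,4,7,8}:  v_{2} + v_{4} + v_{7} + v_{8} = v_{1}  →  sig = [4:1]

Signatures (|P|; sorted positive RHS coefficients), sorted:
[[2:1,1], [2:1,1], [2:1,2], [2:2,2], [3:], [3:1], [3:1], [3:1,1], [4:1]]


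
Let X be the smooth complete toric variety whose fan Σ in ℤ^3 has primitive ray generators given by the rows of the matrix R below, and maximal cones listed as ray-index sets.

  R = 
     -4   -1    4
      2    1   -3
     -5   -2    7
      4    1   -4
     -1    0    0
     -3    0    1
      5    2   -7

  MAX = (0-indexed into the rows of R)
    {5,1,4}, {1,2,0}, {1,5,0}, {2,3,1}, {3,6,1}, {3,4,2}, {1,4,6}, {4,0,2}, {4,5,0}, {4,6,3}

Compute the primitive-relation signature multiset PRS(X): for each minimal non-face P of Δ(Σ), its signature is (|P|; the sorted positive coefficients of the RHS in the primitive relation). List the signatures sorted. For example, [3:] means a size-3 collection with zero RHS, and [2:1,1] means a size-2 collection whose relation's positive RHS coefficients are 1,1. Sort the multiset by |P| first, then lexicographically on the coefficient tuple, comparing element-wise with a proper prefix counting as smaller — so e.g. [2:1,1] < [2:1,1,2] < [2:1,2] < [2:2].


Σ has 9 primitive collections:

  P={0,3}:  v_{0} + v_{3} = 0  →  sig = [2:]
  P={2,6}:  v_{2} + v_{6} = 0  →  sig = [2:]
  P={0,6}:  v_{0} + v_{6} = v_{1} + v_{4}  →  sig = [2:1,1]
  P={3,5}:  v_{3} + v_{5} = v_{1} + v_{4}  →  sig = [2:1,1]
  P={2,5}:  v_{2} + v_{5} = 2·v_{0}  →  sig = [2:2]
  P={5,6}:  v_{5} + v_{6} = 2·v_{1} + 2·v_{4}  →  sig = [2:2,2]
  P={0,1,4}:  v_{0} + v_{1} + v_{4} = v_{5}  →  sig = [3:1]
  P={1,2,4}:  v_{1} + v_{2} + v_{4} = v_{0}  →  sig = [3:1]
  P={1,3,4}:  v_{1} + v_{3} + v_{4} = v_{6}  →  sig = [3:1]

so the primitive-relation signature multiset is
{ [2:] ×2,  [2:1,1] ×2,  [2:2],  [2:2,2],  [3:1] ×3 }


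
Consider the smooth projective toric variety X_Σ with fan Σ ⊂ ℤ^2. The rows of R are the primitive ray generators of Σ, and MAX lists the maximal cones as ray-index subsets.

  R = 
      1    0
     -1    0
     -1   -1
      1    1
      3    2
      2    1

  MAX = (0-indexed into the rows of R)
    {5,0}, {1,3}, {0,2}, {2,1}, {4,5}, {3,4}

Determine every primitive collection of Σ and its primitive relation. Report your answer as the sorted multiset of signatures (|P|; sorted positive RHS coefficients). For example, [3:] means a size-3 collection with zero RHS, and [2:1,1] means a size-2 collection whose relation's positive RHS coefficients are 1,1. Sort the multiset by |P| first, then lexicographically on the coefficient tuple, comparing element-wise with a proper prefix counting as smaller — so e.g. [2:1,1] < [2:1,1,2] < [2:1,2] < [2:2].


Δ(Σ) — 6 vertices, 9 min non-faces:

  P={0,1}:  v_{0} + v_{1} = 0  ⟹  sig = [2:]
  P={2,3}:  v_{2} + v_{3} = 0  ⟹  sig = [2:]
  P={0,3}:  v_{0} + v_{3} = v_{5}  ⟹  sig = [2:1]
  P={1,5}:  v_{1} + v_{5} = v_{3}  ⟹  sig = [2:1]
  P={2,4}:  v_{2} + v_{4} = v_{5}  ⟹  sig = [2:1]
  P={2,5}:  v_{2} + v_{5} = v_{0}  ⟹  sig = [2:1]
  P={3,5}:  v_{3} + v_{5} = v_{4}  ⟹  sig = [2:1]
  P={0,4}:  v_{0} + v_{4} = 2·v_{5}  ⟹  sig = [2:2]
  P={1,4}:  v_{1} + v_{4} = 2·v_{3}  ⟹  sig = [2:2]

Signatures (|P|; sorted positive RHS coefficients), sorted:
    [2:]
    [2:]
    [2:1]
    [2:1]
    [2:1]
    [2:1]
    [2:1]
    [2:2]
    [2:2]


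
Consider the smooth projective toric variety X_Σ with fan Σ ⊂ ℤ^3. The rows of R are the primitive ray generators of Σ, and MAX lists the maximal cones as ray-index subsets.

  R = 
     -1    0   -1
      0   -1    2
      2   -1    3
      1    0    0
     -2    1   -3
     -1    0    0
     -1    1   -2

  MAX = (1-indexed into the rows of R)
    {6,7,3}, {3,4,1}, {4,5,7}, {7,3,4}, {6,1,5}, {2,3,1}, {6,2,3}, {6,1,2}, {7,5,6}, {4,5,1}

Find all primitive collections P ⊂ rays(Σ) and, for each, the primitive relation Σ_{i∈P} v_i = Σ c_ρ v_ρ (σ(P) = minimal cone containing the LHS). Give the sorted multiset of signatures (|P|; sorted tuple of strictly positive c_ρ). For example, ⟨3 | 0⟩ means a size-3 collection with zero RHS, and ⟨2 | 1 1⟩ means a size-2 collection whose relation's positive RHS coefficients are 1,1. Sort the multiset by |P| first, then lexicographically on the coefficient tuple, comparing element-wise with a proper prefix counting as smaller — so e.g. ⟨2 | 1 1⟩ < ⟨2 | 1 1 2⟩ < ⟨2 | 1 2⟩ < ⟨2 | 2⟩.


7 collections generate NE(X_Σ); each relation:

  P={3,5}:  v_{3} + v_{5} = 0 ; sig = ⟨2 | 0⟩
  P={4,6}:  v_{4} + v_{6} = 0 ; sig = ⟨2 | 0⟩
  P={1,7}:  v_{1} + v_{7} = v_{5} ; sig = ⟨2 | 1⟩
  P={2,7}:  v_{2} + v_{7} = v_{6} ; sig = ⟨2 | 1⟩
  P={2,4}:  v_{2} + v_{4} = v_{1} + v_{3} ; sig = ⟨2 | 1 1⟩
  P={2,5}:  v_{2} + v_{5} = v_{1} + v_{6} ; sig = ⟨2 | 1 1⟩
  P={1,3,6}:  v_{1} + v_{3} + v_{6} = v_{2} ; sig = ⟨3 | 1⟩

Hence PRS(X_Σ) =
    |P|=2: 6 collections, coeffs (), (), (1), (1), (1,1), (1,1)
    |P|=3: 1 collection, coeffs (1)


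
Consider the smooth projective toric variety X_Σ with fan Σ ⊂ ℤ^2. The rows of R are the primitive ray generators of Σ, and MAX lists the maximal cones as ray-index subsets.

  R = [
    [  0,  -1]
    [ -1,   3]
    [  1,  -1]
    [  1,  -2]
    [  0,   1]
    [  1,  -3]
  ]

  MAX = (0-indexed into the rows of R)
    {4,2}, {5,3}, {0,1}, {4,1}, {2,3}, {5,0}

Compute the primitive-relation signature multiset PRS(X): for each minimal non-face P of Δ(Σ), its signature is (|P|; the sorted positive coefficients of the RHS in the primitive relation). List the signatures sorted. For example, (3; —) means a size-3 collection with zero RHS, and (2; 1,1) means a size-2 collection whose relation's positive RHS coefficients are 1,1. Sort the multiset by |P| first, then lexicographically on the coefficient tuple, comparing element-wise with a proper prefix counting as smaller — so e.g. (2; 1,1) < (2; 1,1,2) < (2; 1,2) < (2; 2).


The 9 primitive collections of Σ (r=6, n=2):

  {0,4}:  v_{0} + v_{4} = 0  →  sig = (2; —)
  {1,5}:  v_{1} + v_{5} = 0  →  sig = (2; —)
  {0,2}:  v_{0} + v_{2} = v_{3}  →  sig = (2; 1)
  {0,3}:  v_{0} + v_{3} = v_{5}  →  sig = (2; 1)
  {1,3}:  v_{1} + v_{3} = v_{4}  →  sig = (2; 1)
  {3,4}:  v_{3} + v_{4} = v_{2}  →  sig = (2; 1)
  {4,5}:  v_{4} + v_{5} = v_{3}  →  sig = (2; 1)
  {1,2}:  v_{1} + v_{2} = 2·v_{4}  →  sig = (2; 2)
  {2,5}:  v_{2} + v_{5} = 2·v_{3}  →  sig = (2; 2)

Sorted signature multiset PRS(X):
    |P|=2: 9 collections, coeffs (), (), (1), (1), (1), (1), (1), (2), (2)


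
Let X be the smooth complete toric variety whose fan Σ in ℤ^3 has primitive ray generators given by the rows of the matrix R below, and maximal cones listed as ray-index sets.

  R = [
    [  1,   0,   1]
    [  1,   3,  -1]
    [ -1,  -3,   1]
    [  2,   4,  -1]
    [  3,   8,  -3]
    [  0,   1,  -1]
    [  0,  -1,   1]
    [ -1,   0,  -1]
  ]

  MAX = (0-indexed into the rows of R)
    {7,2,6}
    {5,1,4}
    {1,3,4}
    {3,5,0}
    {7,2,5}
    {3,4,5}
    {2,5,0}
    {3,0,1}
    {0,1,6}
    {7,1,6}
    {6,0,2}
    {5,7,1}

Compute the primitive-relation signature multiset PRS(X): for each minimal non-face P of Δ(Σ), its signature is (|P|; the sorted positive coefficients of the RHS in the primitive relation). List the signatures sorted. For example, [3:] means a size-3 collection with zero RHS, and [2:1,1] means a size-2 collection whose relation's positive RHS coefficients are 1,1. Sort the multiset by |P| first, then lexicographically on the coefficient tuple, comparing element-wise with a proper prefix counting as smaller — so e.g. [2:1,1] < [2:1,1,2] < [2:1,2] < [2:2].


Minimal non-faces — 12 found among 8 rays, 12 max cones:

  P={0,7}:  v_{0} + v_{7} = 0  so sig = [2:]
  P={1,2}:  v_{1} + v_{2} = 0  so sig = [2:]
  P={5,6}:  v_{5} + v_{6} = 0  so sig = [2:]
  P={2,3}:  v_{2} + v_{3} = v_{0} + v_{5}  so sig = [2:1,1]
  P={2,4}:  v_{2} + v_{4} = v_{3} + v_{5}  so sig = [2:1,1]
  P={3,6}:  v_{3} + v_{6} = v_{0} + v_{1}  so sig = [2:1,1]
  P={3,7}:  v_{3} + v_{7} = v_{1} + v_{5}  so sig = [2:1,1]
  P={4,6}:  v_{4} + v_{6} = v_{1} + v_{3}  so sig = [2:1,1]
  P={0,4}:  v_{0} + v_{4} = 2·v_{3}  so sig = [2:2]
  P={4,7}:  v_{4} + v_{7} = 2·v_{1} + 2·v_{5}  so sig = [2:2,2]
  P={0,1,5}:  v_{0} + v_{1} + v_{5} = v_{3}  so sig = [3:1]
  P={1,3,5}:  v_{1} + v_{3} + v_{5} = v_{4}  so sig = [3:1]

so the primitive-relation signature multiset is
    |P|=2: 10 collections, coeffs (), (), (), (1,1), (1,1), (1,1), (1,1), (1,1), (2), (2,2)
    |P|=3: 2 collections, coeffs (1), (1)


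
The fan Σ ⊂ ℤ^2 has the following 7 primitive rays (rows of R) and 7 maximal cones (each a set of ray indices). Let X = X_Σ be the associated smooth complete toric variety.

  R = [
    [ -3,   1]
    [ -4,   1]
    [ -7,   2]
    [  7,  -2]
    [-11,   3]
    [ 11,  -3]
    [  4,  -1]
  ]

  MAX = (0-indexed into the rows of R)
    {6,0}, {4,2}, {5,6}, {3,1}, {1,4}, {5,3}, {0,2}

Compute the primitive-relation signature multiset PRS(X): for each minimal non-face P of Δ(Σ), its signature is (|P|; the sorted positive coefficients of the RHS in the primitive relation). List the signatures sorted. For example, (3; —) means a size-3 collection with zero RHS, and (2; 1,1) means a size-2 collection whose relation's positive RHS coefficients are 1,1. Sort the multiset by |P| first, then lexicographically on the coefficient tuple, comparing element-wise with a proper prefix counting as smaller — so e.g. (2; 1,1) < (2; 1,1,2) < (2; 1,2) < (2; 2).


|primitive collections| = 14. Relations:

  P={1,6}:  v_{1} + v_{6} = 0  →  sig = (2; —)
  P={2,3}:  v_{2} + v_{3} = 0  →  sig = (2; —)
  P={4,5}:  v_{4} + v_{5} = 0  →  sig = (2; —)
  P={0,1}:  v_{0} + v_{1} = v_{2}  →  sig = (2; 1)
  P={0,3}:  v_{0} + v_{3} = v_{6}  →  sig = (2; 1)
  P={1,2}:  v_{1} + v_{2} = v_{4}  →  sig = (2; 1)
  P={1,5}:  v_{1} + v_{5} = v_{3}  →  sig = (2; 1)
  P={2,5}:  v_{2} + v_{5} = v_{6}  →  sig = (2; 1)
  P={2,6}:  v_{2} + v_{6} = v_{0}  →  sig = (2; 1)
  P={3,4}:  v_{3} + v_{4} = v_{1}  →  sig = (2; 1)
  P={3,6}:  v_{3} + v_{6} = v_{5}  →  sig = (2; 1)
  P={4,6}:  v_{4} + v_{6} = v_{2}  →  sig = (2; 1)
  P={0,4}:  v_{0} + v_{4} = 2·v_{2}  →  sig = (2; 2)
  P={0,5}:  v_{0} + v_{5} = 2·v_{6}  →  sig = (2; 2)

Sorted signature multiset PRS(X):
[(2; —), (2; —), (2; —), (2; 1), (2; 1), (2; 1), (2; 1), (2; 1), (2; 1), (2; 1), (2; 1), (2; 1), (2; 2), (2; 2)]


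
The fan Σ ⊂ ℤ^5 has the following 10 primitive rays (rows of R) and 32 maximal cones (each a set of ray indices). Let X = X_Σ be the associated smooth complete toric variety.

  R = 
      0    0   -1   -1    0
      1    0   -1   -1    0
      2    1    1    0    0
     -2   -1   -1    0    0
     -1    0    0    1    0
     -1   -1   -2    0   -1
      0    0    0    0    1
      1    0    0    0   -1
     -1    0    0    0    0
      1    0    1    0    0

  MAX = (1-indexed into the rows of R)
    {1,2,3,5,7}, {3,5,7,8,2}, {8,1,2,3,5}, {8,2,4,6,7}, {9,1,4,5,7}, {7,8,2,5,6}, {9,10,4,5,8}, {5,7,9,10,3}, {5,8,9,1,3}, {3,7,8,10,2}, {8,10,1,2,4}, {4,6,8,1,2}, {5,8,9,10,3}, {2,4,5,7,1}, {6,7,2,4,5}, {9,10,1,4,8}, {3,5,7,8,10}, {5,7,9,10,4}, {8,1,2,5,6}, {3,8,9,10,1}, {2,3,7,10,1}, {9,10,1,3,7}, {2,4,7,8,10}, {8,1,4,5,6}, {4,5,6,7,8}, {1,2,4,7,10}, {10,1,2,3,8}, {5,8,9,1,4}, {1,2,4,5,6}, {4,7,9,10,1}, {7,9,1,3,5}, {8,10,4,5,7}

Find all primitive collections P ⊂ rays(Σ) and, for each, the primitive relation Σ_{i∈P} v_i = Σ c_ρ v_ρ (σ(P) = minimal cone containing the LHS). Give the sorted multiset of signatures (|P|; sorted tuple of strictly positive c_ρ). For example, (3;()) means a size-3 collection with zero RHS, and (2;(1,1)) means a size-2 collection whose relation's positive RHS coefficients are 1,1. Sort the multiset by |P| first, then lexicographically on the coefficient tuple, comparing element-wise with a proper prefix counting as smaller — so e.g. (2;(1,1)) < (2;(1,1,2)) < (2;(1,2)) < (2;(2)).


Minimal non-faces — 11 found among 10 rays, 32 max cones:

  P={3,4}:  v_{3} + v_{4} = 0  →  sig = (2;())
  P={2,9}:  v_{2} + v_{9} = v_{1}  →  sig = (2;(1))
  P={3,6}:  v_{3} + v_{6} = v_{2} + v_{5} + v_{8}  →  sig = (2;(1,1,1))
  P={6,9}:  v_{6} + v_{9} = v_{1} + v_{4} + v_{5} + v_{8}  →  sig = (2;(1,1,1,1))
  P={6,10}:  v_{6} + v_{10} = v_{4} + v_{7} + 2·v_{8}  →  sig = (2;(1,1,2))
  P={1,5,10}:  v_{1} + v_{5} + v_{10} = 0  →  sig = (3;())
  P={7,8,9}:  v_{7} + v_{8} + v_{9} = 0  →  sig = (3;())
  P={1,7,8}:  v_{1} + v_{7} + v_{8} = v_{2}  →  sig = (3;(1))
  P={2,5,10}:  v_{2} + v_{5} + v_{10} = v_{7} + v_{8}  →  sig = (3;(1,1))
  P={1,6,7}:  v_{1} + v_{6} + v_{7} = 2·v_{2} + v_{4} + v_{5}  →  sig = (3;(1,1,2))
  P={2,4,5,8}:  v_{2} + v_{4} + v_{5} + v_{8} = v_{6}  →  sig = (4;(1))

so the primitive-relation signature multiset is
    |P|=2: 5 collections, coeffs (), (1), (1,1,1), (1,1,1,1), (1,1,2)
    |P|=3: 5 collections, coeffs (), (), (1), (1,1), (1,1,2)
    |P|=4: 1 collection, coeffs (1)


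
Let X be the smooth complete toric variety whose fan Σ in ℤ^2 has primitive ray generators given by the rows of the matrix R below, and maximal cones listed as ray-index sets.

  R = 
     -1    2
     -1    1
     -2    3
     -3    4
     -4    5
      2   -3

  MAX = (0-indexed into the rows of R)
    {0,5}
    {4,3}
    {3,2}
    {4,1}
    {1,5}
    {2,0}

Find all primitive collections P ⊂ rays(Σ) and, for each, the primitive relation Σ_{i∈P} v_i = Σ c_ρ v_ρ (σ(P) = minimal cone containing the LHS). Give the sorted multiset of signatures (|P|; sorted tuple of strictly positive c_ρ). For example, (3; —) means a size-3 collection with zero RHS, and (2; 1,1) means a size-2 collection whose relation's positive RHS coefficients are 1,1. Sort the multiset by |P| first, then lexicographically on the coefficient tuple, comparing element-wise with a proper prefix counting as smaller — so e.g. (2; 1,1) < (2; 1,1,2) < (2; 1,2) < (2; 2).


Minimal non-faces — 9 found among 6 rays, 6 max cones:

  {2,5}:  v_{2} + v_{5} = 0 — sig = (2; —)
  {0,1}:  v_{0} + v_{1} = v_{2} — sig = (2; 1)
  {1,2}:  v_{1} + v_{2} = v_{3} — sig = (2; 1)
  {1,3}:  v_{1} + v_{3} = v_{4} — sig = (2; 1)
  {3,5}:  v_{3} + v_{5} = v_{1} — sig = (2; 1)
  {0,4}:  v_{0} + v_{4} = v_{2} + v_{3} — sig = (2; 1,1)
  {0,3}:  v_{0} + v_{3} = 2·v_{2} — sig = (2; 2)
  {2,4}:  v_{2} + v_{4} = 2·v_{3} — sig = (2; 2)
  {4,5}:  v_{4} + v_{5} = 2·v_{1} — sig = (2; 2)

Hence PRS(X_Σ) =
    |P|=2: 9 collections, coeffs (), (1), (1), (1), (1), (1,1), (2), (2), (2)


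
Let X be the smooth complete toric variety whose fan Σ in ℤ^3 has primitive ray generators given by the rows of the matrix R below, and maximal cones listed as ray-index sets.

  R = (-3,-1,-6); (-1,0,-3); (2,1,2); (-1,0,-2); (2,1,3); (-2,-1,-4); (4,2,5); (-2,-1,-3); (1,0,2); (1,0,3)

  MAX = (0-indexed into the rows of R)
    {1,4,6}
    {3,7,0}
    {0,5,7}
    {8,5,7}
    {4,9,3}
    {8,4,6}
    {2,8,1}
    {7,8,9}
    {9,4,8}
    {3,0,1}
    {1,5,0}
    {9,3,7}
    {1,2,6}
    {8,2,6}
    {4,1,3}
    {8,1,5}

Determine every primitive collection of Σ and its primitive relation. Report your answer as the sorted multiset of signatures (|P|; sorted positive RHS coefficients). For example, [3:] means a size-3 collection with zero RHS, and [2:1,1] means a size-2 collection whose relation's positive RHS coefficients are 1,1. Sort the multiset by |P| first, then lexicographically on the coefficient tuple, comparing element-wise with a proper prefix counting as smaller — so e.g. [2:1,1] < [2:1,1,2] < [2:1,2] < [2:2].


Σ has 23 primitive collections:

  P={1,9}:  v_{1} + v_{9} = 0 — sig = [2:]
  P={3,8}:  v_{3} + v_{8} = 0 — sig = [2:]
  P={4,7}:  v_{4} + v_{7} = 0 — sig = [2:]
  P={0,4}:  v_{0} + v_{4} = v_{1} — sig = [2:1]
  P={0,8}:  v_{0} + v_{8} = v_{5} — sig = [2:1]
  P={0,9}:  v_{0} + v_{9} = v_{7} — sig = [2:1]
  P={1,7}:  v_{1} + v_{7} = v_{0} — sig = [2:1]
  P={2,4}:  v_{2} + v_{4} = v_{6} — sig = [2:1]
  P={3,5}:  v_{3} + v_{5} = v_{0} — sig = [2:1]
  P={6,7}:  v_{6} + v_{7} = v_{2} — sig = [2:1]
  P={0,6}:  v_{0} + v_{6} = v_{1} + v_{2} — sig = [2:1,1]
  P={2,3}:  v_{2} + v_{3} = v_{1} + v_{4} — sig = [2:1,1]
  P={2,7}:  v_{2} + v_{7} = v_{1} + v_{8} — sig = [2:1,1]
  P={2,9}:  v_{2} + v_{9} = v_{4} + v_{8} — sig = [2:1,1]
  P={4,5}:  v_{4} + v_{5} = v_{1} + v_{8} — sig = [2:1,1]
  P={5,9}:  v_{5} + v_{9} = v_{7} + v_{8} — sig = [2:1,1]
  P={5,6}:  v_{5} + v_{6} = v_{1} + v_{2} + v_{8} — sig = [2:1,1,1]
  P={0,2}:  v_{0} + v_{2} = 2·v_{1} + v_{8} — sig = [2:1,2]
  P={3,6}:  v_{3} + v_{6} = v_{1} + 2·v_{4} — sig = [2:1,2]
  P={6,9}:  v_{6} + v_{9} = 2·v_{4} + v_{8} — sig = [2:1,2]
  P={2,5}:  v_{2} + v_{5} = 2·v_{1} + 2·v_{8} — sig = [2:2,2]
  P={1,4,8}:  v_{1} + v_{4} + v_{8} = v_{2} — sig = [3:1]
  P={1,6,8}:  v_{1} + v_{6} + v_{8} = 2·v_{2} — sig = [3:2]

Signatures (|P|; sorted positive RHS coefficients), sorted:
    [2:]
    [2:]
    [2:]
    [2:1]
    [2:1]
    [2:1]
    [2:1]
    [2:1]
    [2:1]
    [2:1]
    [2:1,1]
    [2:1,1]
    [2:1,1]
    [2:1,1]
    [2:1,1]
    [2:1,1]
    [2:1,1,1]
    [2:1,2]
    [2:1,2]
    [2:1,2]
    [2:2,2]
    [3:1]
    [3:2]


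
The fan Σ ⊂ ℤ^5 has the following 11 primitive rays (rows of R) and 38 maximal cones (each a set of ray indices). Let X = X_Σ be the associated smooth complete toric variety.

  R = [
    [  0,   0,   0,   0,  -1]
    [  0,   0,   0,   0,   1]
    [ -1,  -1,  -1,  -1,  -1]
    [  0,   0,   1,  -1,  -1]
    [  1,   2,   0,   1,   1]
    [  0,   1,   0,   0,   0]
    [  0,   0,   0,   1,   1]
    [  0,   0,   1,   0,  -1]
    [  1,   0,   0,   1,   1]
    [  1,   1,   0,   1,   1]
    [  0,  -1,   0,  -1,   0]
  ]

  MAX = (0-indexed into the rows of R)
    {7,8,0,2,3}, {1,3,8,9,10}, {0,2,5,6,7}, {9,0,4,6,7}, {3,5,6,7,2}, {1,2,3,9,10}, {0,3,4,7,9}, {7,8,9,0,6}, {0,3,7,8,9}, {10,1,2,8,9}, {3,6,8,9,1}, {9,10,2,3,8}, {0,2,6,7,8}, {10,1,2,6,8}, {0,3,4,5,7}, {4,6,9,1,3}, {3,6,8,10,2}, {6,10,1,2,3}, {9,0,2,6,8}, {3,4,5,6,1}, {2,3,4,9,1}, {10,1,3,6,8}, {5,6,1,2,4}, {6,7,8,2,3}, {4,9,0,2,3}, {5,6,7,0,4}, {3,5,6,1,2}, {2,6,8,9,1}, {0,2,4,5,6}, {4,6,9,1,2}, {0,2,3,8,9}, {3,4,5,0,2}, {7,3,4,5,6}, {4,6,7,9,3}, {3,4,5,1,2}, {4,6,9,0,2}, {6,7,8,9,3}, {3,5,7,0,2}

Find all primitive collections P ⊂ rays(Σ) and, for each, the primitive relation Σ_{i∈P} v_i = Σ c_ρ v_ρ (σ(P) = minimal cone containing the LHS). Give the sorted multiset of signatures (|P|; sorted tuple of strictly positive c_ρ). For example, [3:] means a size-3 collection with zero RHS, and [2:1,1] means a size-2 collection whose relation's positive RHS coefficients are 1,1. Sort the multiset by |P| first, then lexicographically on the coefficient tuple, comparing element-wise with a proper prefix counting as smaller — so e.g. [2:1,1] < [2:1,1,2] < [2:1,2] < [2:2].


16 minimal non-faces of Δ(Σ) (on 11 rays):

  • {0,1}:  v_{0} + v_{1} = 0  ⇒ sig = [2:]
  • {5,8}:  v_{5} + v_{8} = v_{9}  ⇒ sig = [2:1]
  • {5,9}:  v_{5} + v_{9} = v_{4}  ⇒ sig = [2:1]
  • {1,7}:  v_{1} + v_{7} = v_{3} + v_{6}  ⇒ sig = [2:1,1]
  • {0,10}:  v_{0} + v_{10} = v_{2} + v_{3} + v_{8}  ⇒ sig = [2:1,1,1]
  • {5,10}:  v_{5} + v_{10} = v_{1} + v_{2} + v_{3} + v_{9}  ⇒ sig = [2:1,1,1,1]
  • {4,10}:  v_{4} + v_{10} = v_{1} + v_{2} + v_{3} + 2·v_{9}  ⇒ sig = [2:1,1,1,2]
  • {7,10}:  v_{7} + v_{10} = v_{2} + 2·v_{3} + v_{6} + v_{8}  ⇒ sig = [2:1,1,1,2]
  • {4,8}:  v_{4} + v_{8} = 2·v_{9}  ⇒ sig = [2:2]
  • {0,3,6}:  v_{0} + v_{3} + v_{6} = v_{7}  ⇒ sig = [3:1]
  • {2,7,9}:  v_{2} + v_{7} + v_{9} = v_{0}  ⇒ sig = [3:1]
  • {2,4,7}:  v_{2} + v_{4} + v_{7} = v_{0} + v_{5}  ⇒ sig = [3:1,1]
  • {6,9,10}:  v_{6} + v_{9} + v_{10} = v_{1} + v_{8}  ⇒ sig = [3:1,1]
  • {2,3,6,9}:  v_{2} + v_{3} + v_{6} + v_{9} = 0  ⇒ sig = [4:]
  • {1,2,3,8}:  v_{1} + v_{2} + v_{3} + v_{8} = v_{10}  ⇒ sig = [4:1]
  • {2,3,4,6}:  v_{2} + v_{3} + v_{4} + v_{6} = v_{5}  ⇒ sig = [4:1]

Hence PRS(X_Σ) =
{ [2:],  [2:1] ×2,  [2:1,1],  [2:1,1,1],  [2:1,1,1,1],  [2:1,1,1,2] ×2,  [2:2],  [3:1] ×2,  [3:1,1] ×2,  [4:],  [4:1] ×2 }


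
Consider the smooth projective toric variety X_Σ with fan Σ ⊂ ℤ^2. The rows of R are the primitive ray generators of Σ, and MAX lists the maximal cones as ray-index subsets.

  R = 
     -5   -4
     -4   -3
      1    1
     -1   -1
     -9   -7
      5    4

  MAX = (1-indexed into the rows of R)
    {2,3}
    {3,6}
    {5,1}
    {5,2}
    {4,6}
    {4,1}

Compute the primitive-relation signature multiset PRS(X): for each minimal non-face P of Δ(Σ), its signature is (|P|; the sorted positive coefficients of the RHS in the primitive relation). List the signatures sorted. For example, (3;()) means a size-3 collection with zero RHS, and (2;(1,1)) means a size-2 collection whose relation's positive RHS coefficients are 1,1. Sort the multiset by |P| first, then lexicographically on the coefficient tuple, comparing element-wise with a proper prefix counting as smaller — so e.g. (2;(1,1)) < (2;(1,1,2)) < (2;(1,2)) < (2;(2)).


9 collections generate NE(X_Σ); each relation:

  P = {1,6}:  v_{1} + v_{6} = 0  ⟹  sig = (2;())
  P = {3,4}:  v_{3} + v_{4} = 0  ⟹  sig = (2;())
  P = {1,2}:  v_{1} + v_{2} = v_{5}  ⟹  sig = (2;(1))
  P = {1,3}:  v_{1} + v_{3} = v_{2}  ⟹  sig = (2;(1))
  P = {2,4}:  v_{2} + v_{4} = v_{1}  ⟹  sig = (2;(1))
  P = {2,6}:  v_{2} + v_{6} = v_{3}  ⟹  sig = (2;(1))
  P = {5,6}:  v_{5} + v_{6} = v_{2}  ⟹  sig = (2;(1))
  P = {3,5}:  v_{3} + v_{5} = 2·v_{2}  ⟹  sig = (2;(2))
  P = {4,5}:  v_{4} + v_{5} = 2·v_{1}  ⟹  sig = (2;(2))

Hence PRS(X_Σ) =
    |P|=2: 9 collections, coeffs (), (), (1), (1), (1), (1), (1), (2), (2)


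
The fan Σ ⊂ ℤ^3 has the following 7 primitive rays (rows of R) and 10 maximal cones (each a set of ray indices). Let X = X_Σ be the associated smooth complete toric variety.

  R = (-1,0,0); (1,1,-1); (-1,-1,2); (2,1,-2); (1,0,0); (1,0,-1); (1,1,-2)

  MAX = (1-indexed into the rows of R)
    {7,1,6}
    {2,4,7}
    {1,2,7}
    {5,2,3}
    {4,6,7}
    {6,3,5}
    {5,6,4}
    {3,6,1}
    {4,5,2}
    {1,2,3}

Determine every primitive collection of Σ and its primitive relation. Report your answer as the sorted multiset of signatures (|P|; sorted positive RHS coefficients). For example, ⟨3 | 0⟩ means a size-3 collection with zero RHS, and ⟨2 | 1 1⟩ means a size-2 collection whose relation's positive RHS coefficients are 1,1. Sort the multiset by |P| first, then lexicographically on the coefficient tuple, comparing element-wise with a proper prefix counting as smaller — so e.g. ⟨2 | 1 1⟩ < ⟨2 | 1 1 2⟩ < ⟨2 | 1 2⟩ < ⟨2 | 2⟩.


|primitive collections| = 6. Relations:

  P={1,5}:  v_{1} + v_{5} = 0  ⟹  sig = ⟨2 | 0⟩
  P={3,7}:  v_{3} + v_{7} = 0  ⟹  sig = ⟨2 | 0⟩
  P={1,4}:  v_{1} + v_{4} = v_{7}  ⟹  sig = ⟨2 | 1⟩
  P={2,6}:  v_{2} + v_{6} = v_{4}  ⟹  sig = ⟨2 | 1⟩
  P={3,4}:  v_{3} + v_{4} = v_{5}  ⟹  sig = ⟨2 | 1⟩
  P={5,7}:  v_{5} + v_{7} = v_{4}  ⟹  sig = ⟨2 | 1⟩

Sorted signature multiset PRS(X):
    ⟨2 | 0⟩
    ⟨2 | 0⟩
    ⟨2 | 1⟩
    ⟨2 | 1⟩
    ⟨2 | 1⟩
    ⟨2 | 1⟩


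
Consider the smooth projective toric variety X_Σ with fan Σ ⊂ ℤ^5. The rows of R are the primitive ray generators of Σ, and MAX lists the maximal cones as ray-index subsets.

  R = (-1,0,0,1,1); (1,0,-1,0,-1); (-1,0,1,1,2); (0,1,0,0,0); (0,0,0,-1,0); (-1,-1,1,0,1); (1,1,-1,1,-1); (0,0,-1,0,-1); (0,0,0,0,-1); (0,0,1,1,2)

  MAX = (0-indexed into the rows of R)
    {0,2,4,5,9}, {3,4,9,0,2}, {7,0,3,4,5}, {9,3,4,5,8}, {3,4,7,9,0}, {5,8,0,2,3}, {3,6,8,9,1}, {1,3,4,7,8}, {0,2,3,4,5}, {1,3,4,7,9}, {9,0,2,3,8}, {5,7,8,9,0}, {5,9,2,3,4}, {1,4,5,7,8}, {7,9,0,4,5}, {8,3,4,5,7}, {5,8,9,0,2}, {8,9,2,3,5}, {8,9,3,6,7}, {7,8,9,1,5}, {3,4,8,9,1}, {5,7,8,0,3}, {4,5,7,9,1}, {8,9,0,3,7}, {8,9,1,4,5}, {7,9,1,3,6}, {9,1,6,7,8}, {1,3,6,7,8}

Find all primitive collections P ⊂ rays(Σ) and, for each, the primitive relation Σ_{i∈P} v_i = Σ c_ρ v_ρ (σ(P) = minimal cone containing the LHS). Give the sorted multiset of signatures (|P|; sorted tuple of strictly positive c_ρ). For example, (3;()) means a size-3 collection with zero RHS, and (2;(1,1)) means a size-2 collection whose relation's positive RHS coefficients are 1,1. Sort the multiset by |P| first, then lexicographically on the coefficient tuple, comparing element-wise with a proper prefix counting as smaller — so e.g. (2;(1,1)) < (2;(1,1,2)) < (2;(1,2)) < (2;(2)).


14 minimal non-faces of Δ(Σ) (on 10 rays):

  P = {2,7}:  v_{2} + v_{7} = v_{0}  so sig = (2;(1))
  P = {1,2}:  v_{1} + v_{2} = v_{7} + v_{9}  so sig = (2;(1,1))
  P = {4,6}:  v_{4} + v_{6} = v_{1} + v_{3}  so sig = (2;(1,1))
  P = {5,6}:  v_{5} + v_{6} = v_{7} + v_{8} + v_{9}  so sig = (2;(1,1,1))
  P = {2,6}:  v_{2} + v_{6} = v_{3} + 2·v_{7} + v_{8} + 2·v_{9}  so sig = (2;(1,1,2,2))
  P = {0,6}:  v_{0} + v_{6} = v_{3} + 3·v_{7} + v_{8} + 2·v_{9}  so sig = (2;(1,1,2,3))
  P = {0,1}:  v_{0} + v_{1} = 2·v_{7} + v_{9}  so sig = (2;(1,2))
  P = {1,3,5}:  v_{1} + v_{3} + v_{5} = 0  so sig = (3;())
  P = {2,4,8}:  v_{2} + v_{4} + v_{8} = v_{3} + v_{5}  so sig = (3;(1,1))
  P = {0,4,8}:  v_{0} + v_{4} + v_{8} = v_{3} + v_{5} + v_{7}  so sig = (3;(1,1,1))
  P = {4,7,8,9}:  v_{4} + v_{7} + v_{8} + v_{9} = 0  so sig = (4;())
  P = {3,5,7,9}:  v_{3} + v_{5} + v_{7} + v_{9} = v_{2}  so sig = (4;(1))
  P = {0,3,5,9}:  v_{0} + v_{3} + v_{5} + v_{9} = 2·v_{2}  so sig = (4;(2))
  P = {1,3,7,8,9}:  v_{1} + v_{3} + v_{7} + v_{8} + v_{9} = v_{6}  so sig = (5;(1))

Sorted signature multiset PRS(X):
    (2;(1))
    (2;(1,1))
    (2;(1,1))
    (2;(1,1,1))
    (2;(1,1,2,2))
    (2;(1,1,2,3))
    (2;(1,2))
    (3;())
    (3;(1,1))
    (3;(1,1,1))
    (4;())
    (4;(1))
    (4;(2))
    (5;(1))


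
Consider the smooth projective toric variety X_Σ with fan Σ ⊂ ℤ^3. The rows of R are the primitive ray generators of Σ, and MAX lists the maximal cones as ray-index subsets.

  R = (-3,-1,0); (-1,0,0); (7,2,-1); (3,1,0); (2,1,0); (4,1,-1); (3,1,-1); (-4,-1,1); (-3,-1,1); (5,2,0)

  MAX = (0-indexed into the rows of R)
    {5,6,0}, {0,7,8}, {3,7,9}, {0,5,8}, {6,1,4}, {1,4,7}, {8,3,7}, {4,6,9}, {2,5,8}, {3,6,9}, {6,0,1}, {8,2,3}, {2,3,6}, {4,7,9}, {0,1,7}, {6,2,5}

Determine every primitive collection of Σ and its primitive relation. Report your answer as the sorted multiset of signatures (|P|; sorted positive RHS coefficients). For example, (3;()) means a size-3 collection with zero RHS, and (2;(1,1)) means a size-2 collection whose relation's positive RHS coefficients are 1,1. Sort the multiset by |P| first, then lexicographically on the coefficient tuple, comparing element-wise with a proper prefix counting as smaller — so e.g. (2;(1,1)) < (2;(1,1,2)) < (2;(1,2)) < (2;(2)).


|primitive collections| = 21. Relations:

  P = {0,3}:  v_{0} + v_{3} = 0  ⟹  sig = (2;())
  P = {5,7}:  v_{5} + v_{7} = 0  ⟹  sig = (2;())
  P = {6,8}:  v_{6} + v_{8} = 0  ⟹  sig = (2;())
  P = {0,2}:  v_{0} + v_{2} = v_{5}  ⟹  sig = (2;(1))
  P = {0,4}:  v_{0} + v_{4} = v_{1}  ⟹  sig = (2;(1))
  P = {0,9}:  v_{0} + v_{9} = v_{4}  ⟹  sig = (2;(1))
  P = {1,3}:  v_{1} + v_{3} = v_{4}  ⟹  sig = (2;(1))
  P = {1,5}:  v_{1} + v_{5} = v_{6}  ⟹  sig = (2;(1))
  P = {1,8}:  v_{1} + v_{8} = v_{7}  ⟹  sig = (2;(1))
  P = {2,7}:  v_{2} + v_{7} = v_{3}  ⟹  sig = (2;(1))
  P = {3,4}:  v_{3} + v_{4} = v_{9}  ⟹  sig = (2;(1))
  P = {3,5}:  v_{3} + v_{5} = v_{2}  ⟹  sig = (2;(1))
  P = {6,7}:  v_{6} + v_{7} = v_{1}  ⟹  sig = (2;(1))
  P = {1,2}:  v_{1} + v_{2} = v_{3} + v_{6}  ⟹  sig = (2;(1,1))
  P = {4,5}:  v_{4} + v_{5} = v_{3} + v_{6}  ⟹  sig = (2;(1,1))
  P = {4,8}:  v_{4} + v_{8} = v_{3} + v_{7}  ⟹  sig = (2;(1,1))
  P = {2,4}:  v_{2} + v_{4} = 2·v_{3} + v_{6}  ⟹  sig = (2;(1,2))
  P = {5,9}:  v_{5} + v_{9} = 2·v_{3} + v_{6}  ⟹  sig = (2;(1,2))
  P = {8,9}:  v_{8} + v_{9} = 2·v_{3} + v_{7}  ⟹  sig = (2;(1,2))
  P = {2,9}:  v_{2} + v_{9} = 3·v_{3} + v_{6}  ⟹  sig = (2;(1,3))
  P = {1,9}:  v_{1} + v_{9} = 2·v_{4}  ⟹  sig = (2;(2))

Hence PRS(X_Σ) =
[(2;()), (2;()), (2;()), (2;(1)), (2;(1)), (2;(1)), (2;(1)), (2;(1)), (2;(1)), (2;(1)), (2;(1)), (2;(1)), (2;(1)), (2;(1,1)), (2;(1,1)), (2;(1,1)), (2;(1,2)), (2;(1,2)), (2;(1,2)), (2;(1,3)), (2;(2))]
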